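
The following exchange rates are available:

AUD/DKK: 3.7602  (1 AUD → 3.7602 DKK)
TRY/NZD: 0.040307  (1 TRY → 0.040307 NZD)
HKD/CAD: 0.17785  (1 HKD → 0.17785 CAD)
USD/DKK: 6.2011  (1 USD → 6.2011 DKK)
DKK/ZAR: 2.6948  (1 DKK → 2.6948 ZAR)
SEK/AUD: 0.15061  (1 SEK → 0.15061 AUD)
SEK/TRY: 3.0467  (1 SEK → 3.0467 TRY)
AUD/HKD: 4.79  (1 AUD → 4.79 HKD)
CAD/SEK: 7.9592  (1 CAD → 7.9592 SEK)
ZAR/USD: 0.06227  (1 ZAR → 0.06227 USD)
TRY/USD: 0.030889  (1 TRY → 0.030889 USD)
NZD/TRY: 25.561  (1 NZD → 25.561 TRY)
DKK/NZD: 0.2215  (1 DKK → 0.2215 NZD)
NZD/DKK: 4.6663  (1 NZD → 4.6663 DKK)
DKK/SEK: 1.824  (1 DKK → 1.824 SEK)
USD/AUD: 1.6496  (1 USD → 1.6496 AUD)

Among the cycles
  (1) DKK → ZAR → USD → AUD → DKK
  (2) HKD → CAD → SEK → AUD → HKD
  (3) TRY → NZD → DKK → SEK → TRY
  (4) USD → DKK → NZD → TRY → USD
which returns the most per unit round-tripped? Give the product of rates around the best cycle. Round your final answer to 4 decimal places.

(1) 2.6948 × 0.06227 × 1.6496 × 3.7602 = 1.04087
(2) 0.17785 × 7.9592 × 0.15061 × 4.79 = 1.02120
(3) 0.040307 × 4.6663 × 1.824 × 3.0467 = 1.04522
(4) 6.2011 × 0.2215 × 25.561 × 0.030889 = 1.08449
Highest is cycle (4) at 1.0845 (>1, arbitrage).

1.0845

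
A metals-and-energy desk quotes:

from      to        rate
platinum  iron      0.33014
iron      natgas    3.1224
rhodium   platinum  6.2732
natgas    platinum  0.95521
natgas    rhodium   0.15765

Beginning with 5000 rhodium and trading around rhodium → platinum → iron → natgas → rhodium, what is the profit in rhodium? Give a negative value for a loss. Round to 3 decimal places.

5000 rhodium × 6.2732 = 31366 platinum
31366 platinum × 0.33014 = 10355.17124 iron
10355.17124 iron × 3.1224 = 32332.986679776 natgas
32332.986679776 natgas × 0.15765 = 5097.2953500666864 rhodium
Net change: 5097.2953500666864 − 5000 = 97.2953500666864 rhodium

97.295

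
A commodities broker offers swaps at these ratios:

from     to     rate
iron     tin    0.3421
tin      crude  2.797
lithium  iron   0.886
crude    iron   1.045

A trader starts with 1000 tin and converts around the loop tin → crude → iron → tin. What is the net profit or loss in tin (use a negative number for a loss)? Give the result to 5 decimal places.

1000 tin × 2.797 = 2797 crude
2797 crude × 1.045 = 2922.865 iron
2922.865 iron × 0.3421 = 999.9121165 tin
Net change: 999.9121165 − 1000 = -0.0878835 tin

-0.08788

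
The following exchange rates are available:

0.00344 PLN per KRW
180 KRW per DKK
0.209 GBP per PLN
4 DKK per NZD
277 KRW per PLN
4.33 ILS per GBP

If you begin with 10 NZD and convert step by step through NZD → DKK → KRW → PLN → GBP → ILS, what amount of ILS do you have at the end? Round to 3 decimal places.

22.414

10 NZD × 4 = 40 DKK
40 DKK × 180 = 7200 KRW
7200 KRW × 0.00344 = 24.768 PLN
24.768 PLN × 0.209 = 5.176512 GBP
5.176512 GBP × 4.33 = 22.41429696 ILS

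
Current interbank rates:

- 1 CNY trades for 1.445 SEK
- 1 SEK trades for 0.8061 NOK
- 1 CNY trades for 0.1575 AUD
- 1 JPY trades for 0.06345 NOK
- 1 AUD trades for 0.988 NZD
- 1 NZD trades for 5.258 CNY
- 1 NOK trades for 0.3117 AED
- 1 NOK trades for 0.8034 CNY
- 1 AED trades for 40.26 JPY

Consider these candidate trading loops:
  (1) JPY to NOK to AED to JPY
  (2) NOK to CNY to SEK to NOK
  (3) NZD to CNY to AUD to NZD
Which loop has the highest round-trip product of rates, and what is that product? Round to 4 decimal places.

0.9358

(1) 0.06345 × 0.3117 × 40.26 = 0.79624
(2) 0.8034 × 1.445 × 0.8061 = 0.93581
(3) 5.258 × 0.1575 × 0.988 = 0.81820
Highest is cycle (2) at 0.9358 (≤1, no arbitrage).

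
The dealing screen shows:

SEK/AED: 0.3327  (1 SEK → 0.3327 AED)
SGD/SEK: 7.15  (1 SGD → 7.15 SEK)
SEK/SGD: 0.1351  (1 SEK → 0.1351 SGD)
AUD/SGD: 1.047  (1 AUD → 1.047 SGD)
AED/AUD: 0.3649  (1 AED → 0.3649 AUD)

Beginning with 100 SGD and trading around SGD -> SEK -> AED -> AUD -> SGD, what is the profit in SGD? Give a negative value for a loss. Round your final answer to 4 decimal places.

100 SGD × 7.15 = 715 SEK
715 SEK × 0.3327 = 237.8805 AED
237.8805 AED × 0.3649 = 86.80259445 AUD
86.80259445 AUD × 1.047 = 90.88231638915 SGD
Net change: 90.88231638915 − 100 = -9.11768361085 SGD

-9.1177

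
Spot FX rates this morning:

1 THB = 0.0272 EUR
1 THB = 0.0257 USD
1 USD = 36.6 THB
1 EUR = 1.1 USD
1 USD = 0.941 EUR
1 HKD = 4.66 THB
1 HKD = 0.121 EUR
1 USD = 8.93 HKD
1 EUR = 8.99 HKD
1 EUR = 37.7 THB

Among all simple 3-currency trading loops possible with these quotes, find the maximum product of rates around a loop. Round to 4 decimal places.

1.1886

USD→HKD→EUR→USD: 8.93 × 0.121 × 1.1 = 1.18858
HKD→THB→EUR→HKD: 4.66 × 0.0272 × 8.99 = 1.13950
USD→THB→EUR→USD: 36.6 × 0.0272 × 1.1 = 1.09507
USD→HKD→THB→USD: 8.93 × 4.66 × 0.0257 = 1.06947
USD→EUR→THB→USD: 0.941 × 37.7 × 0.0257 = 0.91173
Maximum is USD→HKD→EUR→USD at 1.1886; arbitrage exists.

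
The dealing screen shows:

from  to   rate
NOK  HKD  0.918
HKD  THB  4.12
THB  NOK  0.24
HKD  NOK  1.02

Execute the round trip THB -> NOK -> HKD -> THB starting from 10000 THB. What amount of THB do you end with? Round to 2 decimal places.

9077.18

10000 THB × 0.24 = 2400 NOK
2400 NOK × 0.918 = 2203.2 HKD
2203.2 HKD × 4.12 = 9077.184 THB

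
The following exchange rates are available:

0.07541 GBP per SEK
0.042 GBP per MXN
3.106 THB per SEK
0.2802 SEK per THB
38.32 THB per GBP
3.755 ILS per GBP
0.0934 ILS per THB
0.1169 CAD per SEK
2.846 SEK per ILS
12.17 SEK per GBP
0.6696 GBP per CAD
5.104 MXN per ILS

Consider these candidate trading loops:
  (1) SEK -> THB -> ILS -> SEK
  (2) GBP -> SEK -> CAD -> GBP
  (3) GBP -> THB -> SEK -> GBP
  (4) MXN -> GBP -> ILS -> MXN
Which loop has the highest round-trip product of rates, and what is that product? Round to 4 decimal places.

0.9526

(1) 3.106 × 0.0934 × 2.846 = 0.82563
(2) 12.17 × 0.1169 × 0.6696 = 0.95262
(3) 38.32 × 0.2802 × 0.07541 = 0.80970
(4) 0.042 × 3.755 × 5.104 = 0.80495
Highest is cycle (2) at 0.9526 (≤1, no arbitrage).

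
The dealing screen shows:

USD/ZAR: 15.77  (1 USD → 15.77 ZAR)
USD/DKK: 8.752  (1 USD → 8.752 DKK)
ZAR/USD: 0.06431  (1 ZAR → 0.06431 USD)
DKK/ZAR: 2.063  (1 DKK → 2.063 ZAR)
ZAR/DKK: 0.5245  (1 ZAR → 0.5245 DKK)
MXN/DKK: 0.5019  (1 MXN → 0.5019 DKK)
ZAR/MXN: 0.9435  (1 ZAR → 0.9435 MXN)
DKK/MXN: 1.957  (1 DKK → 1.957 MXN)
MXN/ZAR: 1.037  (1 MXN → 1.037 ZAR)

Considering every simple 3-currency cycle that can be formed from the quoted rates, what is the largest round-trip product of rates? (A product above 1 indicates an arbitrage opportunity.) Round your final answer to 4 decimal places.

USD→DKK→ZAR→USD: 8.752 × 2.063 × 0.06431 = 1.16114
MXN→ZAR→DKK→MXN: 1.037 × 0.5245 × 1.957 = 1.06443
MXN→DKK→ZAR→MXN: 0.5019 × 2.063 × 0.9435 = 0.97692
Maximum is USD→DKK→ZAR→USD at 1.1611; arbitrage exists.

1.1611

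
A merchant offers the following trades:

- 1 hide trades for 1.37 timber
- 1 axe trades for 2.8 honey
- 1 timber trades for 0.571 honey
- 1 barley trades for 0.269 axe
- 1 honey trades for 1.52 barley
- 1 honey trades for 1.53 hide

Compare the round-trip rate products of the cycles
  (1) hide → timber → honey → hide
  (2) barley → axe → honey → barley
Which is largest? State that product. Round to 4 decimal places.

1.1969

(1) 1.37 × 0.571 × 1.53 = 1.19687
(2) 0.269 × 2.8 × 1.52 = 1.14486
Highest is cycle (1) at 1.1969 (>1, arbitrage).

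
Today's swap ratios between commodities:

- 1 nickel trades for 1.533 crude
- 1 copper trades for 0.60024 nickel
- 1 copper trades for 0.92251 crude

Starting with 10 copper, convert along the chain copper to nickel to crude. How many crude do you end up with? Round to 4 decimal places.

10 copper × 0.60024 = 6.0024 nickel
6.0024 nickel × 1.533 = 9.2016792 crude

9.2017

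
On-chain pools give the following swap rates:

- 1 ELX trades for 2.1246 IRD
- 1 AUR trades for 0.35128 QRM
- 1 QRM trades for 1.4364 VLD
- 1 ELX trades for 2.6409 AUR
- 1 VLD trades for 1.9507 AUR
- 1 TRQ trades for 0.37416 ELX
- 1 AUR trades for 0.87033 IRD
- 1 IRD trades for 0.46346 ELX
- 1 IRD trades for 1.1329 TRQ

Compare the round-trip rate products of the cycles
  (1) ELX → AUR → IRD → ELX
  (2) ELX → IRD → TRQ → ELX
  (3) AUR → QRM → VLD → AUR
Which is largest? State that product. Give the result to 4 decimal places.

1.0652

(1) 2.6409 × 0.87033 × 0.46346 = 1.06524
(2) 2.1246 × 1.1329 × 0.37416 = 0.90059
(3) 0.35128 × 1.4364 × 1.9507 = 0.98428
Highest is cycle (1) at 1.0652 (>1, arbitrage).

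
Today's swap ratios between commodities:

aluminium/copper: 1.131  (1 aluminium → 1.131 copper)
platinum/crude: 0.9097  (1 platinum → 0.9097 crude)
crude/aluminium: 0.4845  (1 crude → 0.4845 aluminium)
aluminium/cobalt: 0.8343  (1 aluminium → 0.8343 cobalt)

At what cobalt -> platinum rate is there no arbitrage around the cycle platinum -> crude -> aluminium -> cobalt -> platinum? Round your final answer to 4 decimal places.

Known legs of the cycle: 0.9097 × 0.4845 × 0.8343 = 0.367717432995
For no arbitrage the full-cycle product must be 1, so the missing rate is 1 / 0.367717432995 ≈ 2.719479.

2.7195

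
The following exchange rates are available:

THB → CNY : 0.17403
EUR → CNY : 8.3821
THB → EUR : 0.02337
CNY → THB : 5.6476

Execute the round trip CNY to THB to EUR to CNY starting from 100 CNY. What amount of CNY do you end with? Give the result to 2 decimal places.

100 CNY × 5.6476 = 564.76 THB
564.76 THB × 0.02337 = 13.1984412 EUR
13.1984412 EUR × 8.3821 = 110.63065398252 CNY

110.63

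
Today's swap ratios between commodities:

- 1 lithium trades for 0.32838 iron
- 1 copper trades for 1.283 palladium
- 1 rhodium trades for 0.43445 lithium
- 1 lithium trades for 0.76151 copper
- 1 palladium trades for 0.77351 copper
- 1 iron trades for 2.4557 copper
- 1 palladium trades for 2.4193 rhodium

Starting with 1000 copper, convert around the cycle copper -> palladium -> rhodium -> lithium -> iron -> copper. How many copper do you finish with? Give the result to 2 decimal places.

1000 copper × 1.283 = 1283 palladium
1283 palladium × 2.4193 = 3103.9619 rhodium
3103.9619 rhodium × 0.43445 = 1348.516247455 lithium
1348.516247455 lithium × 0.32838 = 442.8257653392729 iron
442.8257653392729 iron × 2.4557 = 1087.44723194365246053 copper

1087.45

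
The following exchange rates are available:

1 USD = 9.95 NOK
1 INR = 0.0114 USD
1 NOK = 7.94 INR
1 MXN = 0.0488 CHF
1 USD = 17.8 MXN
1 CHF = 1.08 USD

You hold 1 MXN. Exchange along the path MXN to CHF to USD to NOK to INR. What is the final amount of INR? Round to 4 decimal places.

1 MXN × 0.0488 = 0.0488 CHF
0.0488 CHF × 1.08 = 0.052704 USD
0.052704 USD × 9.95 = 0.5244048 NOK
0.5244048 NOK × 7.94 = 4.163774112 INR

4.1638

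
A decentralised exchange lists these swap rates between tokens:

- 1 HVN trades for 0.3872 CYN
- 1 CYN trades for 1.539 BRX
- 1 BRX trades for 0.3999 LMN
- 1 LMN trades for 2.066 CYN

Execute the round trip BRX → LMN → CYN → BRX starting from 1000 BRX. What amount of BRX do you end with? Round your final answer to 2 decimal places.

1271.51

1000 BRX × 0.3999 = 399.9 LMN
399.9 LMN × 2.066 = 826.1934 CYN
826.1934 CYN × 1.539 = 1271.5116426 BRX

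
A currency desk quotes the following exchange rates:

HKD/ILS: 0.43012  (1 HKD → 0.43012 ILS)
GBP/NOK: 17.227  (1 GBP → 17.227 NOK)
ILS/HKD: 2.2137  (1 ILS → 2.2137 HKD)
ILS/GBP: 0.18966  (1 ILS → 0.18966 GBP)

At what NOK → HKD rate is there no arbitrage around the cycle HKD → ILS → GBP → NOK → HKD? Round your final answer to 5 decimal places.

0.71158

Known legs of the cycle: 0.43012 × 0.18966 × 17.227 = 1.4053193853384
For no arbitrage the full-cycle product must be 1, so the missing rate is 1 / 1.4053193853384 ≈ 0.7115820.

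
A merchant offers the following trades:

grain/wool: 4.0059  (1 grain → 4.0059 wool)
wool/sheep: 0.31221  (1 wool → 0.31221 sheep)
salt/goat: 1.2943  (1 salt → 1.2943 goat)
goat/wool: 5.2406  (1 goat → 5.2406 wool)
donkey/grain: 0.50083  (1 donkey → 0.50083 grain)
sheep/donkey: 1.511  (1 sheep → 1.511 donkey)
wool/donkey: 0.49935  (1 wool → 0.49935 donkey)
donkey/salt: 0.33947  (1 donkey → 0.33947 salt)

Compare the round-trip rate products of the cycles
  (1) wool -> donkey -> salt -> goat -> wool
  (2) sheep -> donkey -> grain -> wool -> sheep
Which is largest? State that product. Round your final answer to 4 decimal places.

1.1498

(1) 0.49935 × 0.33947 × 1.2943 × 5.2406 = 1.14980
(2) 1.511 × 0.50083 × 4.0059 × 0.31221 = 0.94646
Highest is cycle (1) at 1.1498 (>1, arbitrage).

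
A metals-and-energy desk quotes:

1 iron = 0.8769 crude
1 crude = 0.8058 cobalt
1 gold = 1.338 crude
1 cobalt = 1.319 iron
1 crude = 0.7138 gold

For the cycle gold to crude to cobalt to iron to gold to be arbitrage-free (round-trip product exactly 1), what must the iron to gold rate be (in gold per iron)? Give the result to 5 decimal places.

0.70319

Known legs of the cycle: 1.338 × 0.8058 × 1.319 = 1.4220935676
For no arbitrage the full-cycle product must be 1, so the missing rate is 1 / 1.4220935676 ≈ 0.7031886.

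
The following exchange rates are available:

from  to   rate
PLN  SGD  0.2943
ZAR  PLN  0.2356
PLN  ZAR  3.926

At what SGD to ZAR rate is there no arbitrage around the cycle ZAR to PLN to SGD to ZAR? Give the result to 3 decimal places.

14.422

Known legs of the cycle: 0.2356 × 0.2943 = 0.06933708
For no arbitrage the full-cycle product must be 1, so the missing rate is 1 / 0.06933708 ≈ 14.42230.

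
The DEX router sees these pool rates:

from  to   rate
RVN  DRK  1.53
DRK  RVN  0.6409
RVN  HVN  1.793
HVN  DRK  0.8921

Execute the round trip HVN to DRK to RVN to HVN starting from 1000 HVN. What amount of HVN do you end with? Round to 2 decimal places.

1000 HVN × 0.8921 = 892.1 DRK
892.1 DRK × 0.6409 = 571.74689 RVN
571.74689 RVN × 1.793 = 1025.14217377 HVN

1025.14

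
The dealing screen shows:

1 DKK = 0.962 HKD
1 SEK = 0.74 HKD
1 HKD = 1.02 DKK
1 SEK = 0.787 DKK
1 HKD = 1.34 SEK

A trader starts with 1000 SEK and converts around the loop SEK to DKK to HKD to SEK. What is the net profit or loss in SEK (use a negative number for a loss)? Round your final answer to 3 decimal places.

1000 SEK × 0.787 = 787 DKK
787 DKK × 0.962 = 757.094 HKD
757.094 HKD × 1.34 = 1014.50596 SEK
Net change: 1014.50596 − 1000 = 14.50596 SEK

14.506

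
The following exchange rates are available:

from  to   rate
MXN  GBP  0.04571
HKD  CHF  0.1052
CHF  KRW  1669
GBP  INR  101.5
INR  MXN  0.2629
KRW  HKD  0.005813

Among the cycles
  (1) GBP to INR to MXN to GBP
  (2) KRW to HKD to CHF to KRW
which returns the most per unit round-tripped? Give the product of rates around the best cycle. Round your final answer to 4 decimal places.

1.2197

(1) 101.5 × 0.2629 × 0.04571 = 1.21974
(2) 0.005813 × 0.1052 × 1669 = 1.02064
Highest is cycle (1) at 1.2197 (>1, arbitrage).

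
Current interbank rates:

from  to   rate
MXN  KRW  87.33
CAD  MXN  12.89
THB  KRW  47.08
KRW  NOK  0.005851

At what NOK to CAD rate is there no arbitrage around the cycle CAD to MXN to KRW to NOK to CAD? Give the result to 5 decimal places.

Known legs of the cycle: 12.89 × 87.33 × 0.005851 = 6.5863753287
For no arbitrage the full-cycle product must be 1, so the missing rate is 1 / 6.5863753287 ≈ 0.1518286.

0.15183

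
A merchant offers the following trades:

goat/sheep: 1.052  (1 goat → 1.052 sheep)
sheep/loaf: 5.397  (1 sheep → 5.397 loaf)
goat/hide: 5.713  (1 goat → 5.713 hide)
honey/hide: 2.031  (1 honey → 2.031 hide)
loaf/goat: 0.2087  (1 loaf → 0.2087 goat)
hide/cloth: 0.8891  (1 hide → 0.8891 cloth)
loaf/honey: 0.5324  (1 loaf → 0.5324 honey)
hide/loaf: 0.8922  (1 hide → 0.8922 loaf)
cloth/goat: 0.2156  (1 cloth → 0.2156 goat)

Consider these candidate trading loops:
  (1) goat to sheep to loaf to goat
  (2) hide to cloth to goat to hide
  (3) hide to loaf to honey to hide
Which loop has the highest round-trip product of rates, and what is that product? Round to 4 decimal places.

(1) 1.052 × 5.397 × 0.2087 = 1.18492
(2) 0.8891 × 0.2156 × 5.713 = 1.09512
(3) 0.8922 × 0.5324 × 2.031 = 0.96474
Highest is cycle (1) at 1.1849 (>1, arbitrage).

1.1849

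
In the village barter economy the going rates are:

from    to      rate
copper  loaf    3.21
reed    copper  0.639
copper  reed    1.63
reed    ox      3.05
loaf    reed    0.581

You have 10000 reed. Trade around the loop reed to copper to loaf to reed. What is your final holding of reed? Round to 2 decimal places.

11917.41

10000 reed × 0.639 = 6390 copper
6390 copper × 3.21 = 20511.9 loaf
20511.9 loaf × 0.581 = 11917.4139 reed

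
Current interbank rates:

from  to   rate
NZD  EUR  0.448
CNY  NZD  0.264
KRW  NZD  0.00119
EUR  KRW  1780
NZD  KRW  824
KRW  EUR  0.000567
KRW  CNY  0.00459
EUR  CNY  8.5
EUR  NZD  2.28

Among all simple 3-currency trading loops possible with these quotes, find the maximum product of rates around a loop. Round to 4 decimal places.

KRW→EUR→NZD→KRW: 0.000567 × 2.28 × 824 = 1.06523
NZD→EUR→CNY→NZD: 0.448 × 8.5 × 0.264 = 1.00531
KRW→CNY→NZD→KRW: 0.00459 × 0.264 × 824 = 0.99849
KRW→NZD→EUR→KRW: 0.00119 × 0.448 × 1780 = 0.94895
Maximum is KRW→EUR→NZD→KRW at 1.0652; arbitrage exists.

1.0652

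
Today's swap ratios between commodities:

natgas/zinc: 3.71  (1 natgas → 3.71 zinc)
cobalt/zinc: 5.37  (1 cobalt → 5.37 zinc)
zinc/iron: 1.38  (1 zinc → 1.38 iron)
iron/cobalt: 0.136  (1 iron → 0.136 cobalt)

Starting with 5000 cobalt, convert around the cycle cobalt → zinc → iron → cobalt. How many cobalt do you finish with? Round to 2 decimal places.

5000 cobalt × 5.37 = 26850 zinc
26850 zinc × 1.38 = 37053 iron
37053 iron × 0.136 = 5039.208 cobalt

5039.21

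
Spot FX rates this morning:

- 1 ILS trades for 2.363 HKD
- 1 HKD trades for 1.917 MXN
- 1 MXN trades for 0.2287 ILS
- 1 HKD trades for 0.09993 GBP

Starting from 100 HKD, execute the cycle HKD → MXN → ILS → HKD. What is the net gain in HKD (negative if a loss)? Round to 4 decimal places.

100 HKD × 1.917 = 191.7 MXN
191.7 MXN × 0.2287 = 43.84179 ILS
43.84179 ILS × 2.363 = 103.59814977 HKD
Net change: 103.59814977 − 100 = 3.59814977 HKD

3.5981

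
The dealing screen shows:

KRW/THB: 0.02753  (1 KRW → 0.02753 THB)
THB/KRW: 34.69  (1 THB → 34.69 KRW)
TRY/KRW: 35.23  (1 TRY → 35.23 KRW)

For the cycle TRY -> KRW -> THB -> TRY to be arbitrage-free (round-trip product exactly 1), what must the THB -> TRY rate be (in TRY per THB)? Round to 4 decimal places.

Known legs of the cycle: 35.23 × 0.02753 = 0.9698819
For no arbitrage the full-cycle product must be 1, so the missing rate is 1 / 0.9698819 ≈ 1.031053.

1.0311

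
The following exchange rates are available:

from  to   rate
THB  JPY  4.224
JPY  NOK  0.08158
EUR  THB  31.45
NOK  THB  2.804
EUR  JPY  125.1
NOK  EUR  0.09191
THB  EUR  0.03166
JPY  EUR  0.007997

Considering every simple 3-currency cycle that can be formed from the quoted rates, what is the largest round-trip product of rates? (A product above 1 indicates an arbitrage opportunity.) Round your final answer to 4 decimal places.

EUR→THB→JPY→EUR: 31.45 × 4.224 × 0.007997 = 1.06236
THB→JPY→NOK→THB: 4.224 × 0.08158 × 2.804 = 0.96624
EUR→JPY→NOK→EUR: 125.1 × 0.08158 × 0.09191 = 0.93800
Maximum is EUR→THB→JPY→EUR at 1.0624; arbitrage exists.

1.0624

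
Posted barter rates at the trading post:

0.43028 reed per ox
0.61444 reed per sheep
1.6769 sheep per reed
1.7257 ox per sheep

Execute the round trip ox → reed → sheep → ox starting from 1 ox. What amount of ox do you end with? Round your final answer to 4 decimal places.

1.2452

1 ox × 0.43028 = 0.43028 reed
0.43028 reed × 1.6769 = 0.721536532 sheep
0.721536532 sheep × 1.7257 = 1.2451555932724 ox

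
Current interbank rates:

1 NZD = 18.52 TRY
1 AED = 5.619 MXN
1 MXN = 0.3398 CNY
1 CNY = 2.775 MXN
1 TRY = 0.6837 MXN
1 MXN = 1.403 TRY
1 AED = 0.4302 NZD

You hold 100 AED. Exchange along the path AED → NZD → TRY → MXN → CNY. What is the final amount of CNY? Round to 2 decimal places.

185.10

100 AED × 0.4302 = 43.02 NZD
43.02 NZD × 18.52 = 796.7304 TRY
796.7304 TRY × 0.6837 = 544.72457448 MXN
544.72457448 MXN × 0.3398 = 185.097410408304 CNY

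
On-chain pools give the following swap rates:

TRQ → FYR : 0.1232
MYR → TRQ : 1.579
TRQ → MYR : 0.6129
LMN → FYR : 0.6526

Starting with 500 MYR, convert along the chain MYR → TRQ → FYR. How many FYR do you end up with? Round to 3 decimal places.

97.266

500 MYR × 1.579 = 789.5 TRQ
789.5 TRQ × 0.1232 = 97.2664 FYR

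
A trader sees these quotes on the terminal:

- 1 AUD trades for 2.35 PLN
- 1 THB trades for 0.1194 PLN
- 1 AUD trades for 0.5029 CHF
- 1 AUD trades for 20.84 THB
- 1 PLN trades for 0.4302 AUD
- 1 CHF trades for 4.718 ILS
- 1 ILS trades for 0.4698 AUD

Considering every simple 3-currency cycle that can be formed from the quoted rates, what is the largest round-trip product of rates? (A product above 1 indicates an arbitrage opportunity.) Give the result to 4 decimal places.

1.1147

ILS→AUD→CHF→ILS: 0.4698 × 0.5029 × 4.718 = 1.11469
PLN→AUD→THB→PLN: 0.4302 × 20.84 × 0.1194 = 1.07046
Maximum is ILS→AUD→CHF→ILS at 1.1147; arbitrage exists.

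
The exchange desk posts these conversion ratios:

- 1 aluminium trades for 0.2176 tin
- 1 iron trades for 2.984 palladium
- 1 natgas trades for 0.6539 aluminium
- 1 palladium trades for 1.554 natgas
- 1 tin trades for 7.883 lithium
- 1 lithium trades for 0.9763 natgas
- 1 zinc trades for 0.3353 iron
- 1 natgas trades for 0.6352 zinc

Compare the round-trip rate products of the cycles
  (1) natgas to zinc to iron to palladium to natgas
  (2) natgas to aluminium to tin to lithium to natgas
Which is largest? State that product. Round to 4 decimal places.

(1) 0.6352 × 0.3353 × 2.984 × 1.554 = 0.98763
(2) 0.6539 × 0.2176 × 7.883 × 0.9763 = 1.09508
Highest is cycle (2) at 1.0951 (>1, arbitrage).

1.0951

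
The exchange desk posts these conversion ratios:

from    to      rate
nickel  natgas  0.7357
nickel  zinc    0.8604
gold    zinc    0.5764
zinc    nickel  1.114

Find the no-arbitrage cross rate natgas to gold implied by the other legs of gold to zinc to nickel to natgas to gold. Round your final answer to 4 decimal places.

Known legs of the cycle: 0.5764 × 1.114 × 0.7357 = 0.47240003272
For no arbitrage the full-cycle product must be 1, so the missing rate is 1 / 0.47240003272 ≈ 2.116850.

2.1168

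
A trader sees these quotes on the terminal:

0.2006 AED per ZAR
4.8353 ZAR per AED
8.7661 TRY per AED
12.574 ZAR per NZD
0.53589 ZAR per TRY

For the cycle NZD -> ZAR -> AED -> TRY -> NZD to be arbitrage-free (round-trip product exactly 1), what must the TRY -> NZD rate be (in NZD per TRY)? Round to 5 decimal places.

0.04523

Known legs of the cycle: 12.574 × 0.2006 × 8.7661 = 22.11112324484
For no arbitrage the full-cycle product must be 1, so the missing rate is 1 / 22.11112324484 ≈ 0.0452261.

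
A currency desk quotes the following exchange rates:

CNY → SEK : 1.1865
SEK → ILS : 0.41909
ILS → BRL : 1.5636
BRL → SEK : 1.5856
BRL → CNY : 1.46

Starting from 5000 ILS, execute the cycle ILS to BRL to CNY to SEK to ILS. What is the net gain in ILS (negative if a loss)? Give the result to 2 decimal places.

5000 ILS × 1.5636 = 7818 BRL
7818 BRL × 1.46 = 11414.28 CNY
11414.28 CNY × 1.1865 = 13543.04322 SEK
13543.04322 SEK × 0.41909 = 5675.7539830698 ILS
Net change: 5675.7539830698 − 5000 = 675.7539830698 ILS

675.75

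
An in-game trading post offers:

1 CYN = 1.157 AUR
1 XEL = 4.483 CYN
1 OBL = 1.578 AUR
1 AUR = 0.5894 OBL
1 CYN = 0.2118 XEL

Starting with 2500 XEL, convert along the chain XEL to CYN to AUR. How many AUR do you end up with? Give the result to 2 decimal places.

12967.08

2500 XEL × 4.483 = 11207.5 CYN
11207.5 CYN × 1.157 = 12967.0775 AUR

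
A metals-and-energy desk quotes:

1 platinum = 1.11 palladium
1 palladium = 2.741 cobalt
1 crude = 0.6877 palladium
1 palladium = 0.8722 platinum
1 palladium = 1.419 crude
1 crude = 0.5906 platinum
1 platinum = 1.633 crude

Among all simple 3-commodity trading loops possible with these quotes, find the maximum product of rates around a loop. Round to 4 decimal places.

0.9795

crude→palladium→platinum→crude: 0.6877 × 0.8722 × 1.633 = 0.97949
crude→platinum→palladium→crude: 0.5906 × 1.11 × 1.419 = 0.93025
Maximum is crude→palladium→platinum→crude at 0.9795; no arbitrage — every cycle loses value.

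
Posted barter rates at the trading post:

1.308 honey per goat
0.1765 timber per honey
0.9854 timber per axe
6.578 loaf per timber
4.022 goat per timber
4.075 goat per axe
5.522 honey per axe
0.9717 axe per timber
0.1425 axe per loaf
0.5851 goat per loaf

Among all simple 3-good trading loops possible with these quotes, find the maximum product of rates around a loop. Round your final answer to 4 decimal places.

honey→timber→axe→honey: 0.1765 × 0.9717 × 5.522 = 0.94705
goat→honey→timber→goat: 1.308 × 0.1765 × 4.022 = 0.92853
timber→loaf→axe→timber: 6.578 × 0.1425 × 0.9854 = 0.92368
Maximum is honey→timber→axe→honey at 0.9471; no arbitrage — every cycle loses value.

0.9471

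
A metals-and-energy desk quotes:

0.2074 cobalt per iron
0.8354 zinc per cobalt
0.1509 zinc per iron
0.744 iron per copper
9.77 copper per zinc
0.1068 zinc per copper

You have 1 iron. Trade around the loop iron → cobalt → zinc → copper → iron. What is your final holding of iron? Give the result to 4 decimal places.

1 iron × 0.2074 = 0.2074 cobalt
0.2074 cobalt × 0.8354 = 0.17326196 zinc
0.17326196 zinc × 9.77 = 1.6927693492 copper
1.6927693492 copper × 0.744 = 1.2594203958048 iron

1.2594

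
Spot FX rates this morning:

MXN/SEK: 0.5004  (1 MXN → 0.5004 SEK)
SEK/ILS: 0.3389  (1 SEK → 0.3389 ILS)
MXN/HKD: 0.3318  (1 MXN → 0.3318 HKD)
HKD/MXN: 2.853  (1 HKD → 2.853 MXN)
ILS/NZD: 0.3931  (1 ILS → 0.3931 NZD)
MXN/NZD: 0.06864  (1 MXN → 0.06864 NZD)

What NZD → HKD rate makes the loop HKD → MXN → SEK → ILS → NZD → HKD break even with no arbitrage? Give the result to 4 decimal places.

5.2578

Known legs of the cycle: 2.853 × 0.5004 × 0.3389 × 0.3931 = 0.190192630613508
For no arbitrage the full-cycle product must be 1, so the missing rate is 1 / 0.190192630613508 ≈ 5.257827.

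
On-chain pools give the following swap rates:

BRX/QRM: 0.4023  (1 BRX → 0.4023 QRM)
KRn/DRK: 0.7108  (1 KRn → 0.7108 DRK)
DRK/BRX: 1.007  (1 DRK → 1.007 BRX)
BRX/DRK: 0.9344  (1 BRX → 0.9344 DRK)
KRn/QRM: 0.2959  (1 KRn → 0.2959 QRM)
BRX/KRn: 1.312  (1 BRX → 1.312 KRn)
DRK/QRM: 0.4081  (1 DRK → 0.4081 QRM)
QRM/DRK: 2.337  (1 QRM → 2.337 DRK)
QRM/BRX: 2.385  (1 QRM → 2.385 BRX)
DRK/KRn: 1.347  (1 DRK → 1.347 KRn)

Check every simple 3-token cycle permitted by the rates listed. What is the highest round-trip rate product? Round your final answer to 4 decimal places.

DRK→BRX→QRM→DRK: 1.007 × 0.4023 × 2.337 = 0.94676
KRn→DRK→BRX→KRn: 0.7108 × 1.007 × 1.312 = 0.93910
KRn→QRM→DRK→KRn: 0.2959 × 2.337 × 1.347 = 0.93148
KRn→QRM→BRX→KRn: 0.2959 × 2.385 × 1.312 = 0.92591
DRK→QRM→BRX→DRK: 0.4081 × 2.385 × 0.9344 = 0.90947
Maximum is DRK→BRX→QRM→DRK at 0.9468; no arbitrage — every cycle loses value.

0.9468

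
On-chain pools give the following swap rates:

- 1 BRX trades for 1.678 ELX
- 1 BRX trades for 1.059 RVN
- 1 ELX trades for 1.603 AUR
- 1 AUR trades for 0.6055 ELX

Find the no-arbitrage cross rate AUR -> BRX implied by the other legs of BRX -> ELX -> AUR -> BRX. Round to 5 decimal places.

Known legs of the cycle: 1.678 × 1.603 = 2.689834
For no arbitrage the full-cycle product must be 1, so the missing rate is 1 / 2.689834 ≈ 0.3717702.

0.37177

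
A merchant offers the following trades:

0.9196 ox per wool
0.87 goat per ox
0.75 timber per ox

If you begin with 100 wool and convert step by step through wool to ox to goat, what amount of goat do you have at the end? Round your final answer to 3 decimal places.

100 wool × 0.9196 = 91.96 ox
91.96 ox × 0.87 = 80.0052 goat

80.005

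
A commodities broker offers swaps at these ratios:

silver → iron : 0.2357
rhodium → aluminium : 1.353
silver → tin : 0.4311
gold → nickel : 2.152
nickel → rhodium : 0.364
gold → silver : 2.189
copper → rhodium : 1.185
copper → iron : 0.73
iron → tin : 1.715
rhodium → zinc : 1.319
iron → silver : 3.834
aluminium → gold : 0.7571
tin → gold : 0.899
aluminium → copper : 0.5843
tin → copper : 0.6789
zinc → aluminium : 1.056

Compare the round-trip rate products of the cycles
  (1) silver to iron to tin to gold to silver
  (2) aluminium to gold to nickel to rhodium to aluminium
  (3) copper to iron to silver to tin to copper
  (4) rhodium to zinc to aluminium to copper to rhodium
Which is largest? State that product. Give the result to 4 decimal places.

(1) 0.2357 × 1.715 × 0.899 × 2.189 = 0.79548
(2) 0.7571 × 2.152 × 0.364 × 1.353 = 0.80241
(3) 0.73 × 3.834 × 0.4311 × 0.6789 = 0.81914
(4) 1.319 × 1.056 × 0.5843 × 1.185 = 0.96441
Highest is cycle (4) at 0.9644 (≤1, no arbitrage).

0.9644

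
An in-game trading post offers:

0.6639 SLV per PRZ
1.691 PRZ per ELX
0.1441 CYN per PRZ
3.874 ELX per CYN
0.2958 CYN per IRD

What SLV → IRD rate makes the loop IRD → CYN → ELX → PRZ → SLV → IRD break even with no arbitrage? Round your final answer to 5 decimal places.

Known legs of the cycle: 0.2958 × 3.874 × 1.691 × 0.6639 = 1.28648303143308
For no arbitrage the full-cycle product must be 1, so the missing rate is 1 / 1.28648303143308 ≈ 0.7773130.

0.77731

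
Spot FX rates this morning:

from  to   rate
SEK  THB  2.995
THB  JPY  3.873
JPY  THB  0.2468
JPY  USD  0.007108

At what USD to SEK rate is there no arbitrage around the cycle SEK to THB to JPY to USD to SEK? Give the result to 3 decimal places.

12.129

Known legs of the cycle: 2.995 × 3.873 × 0.007108 = 0.08245020558
For no arbitrage the full-cycle product must be 1, so the missing rate is 1 / 0.08245020558 ≈ 12.12853.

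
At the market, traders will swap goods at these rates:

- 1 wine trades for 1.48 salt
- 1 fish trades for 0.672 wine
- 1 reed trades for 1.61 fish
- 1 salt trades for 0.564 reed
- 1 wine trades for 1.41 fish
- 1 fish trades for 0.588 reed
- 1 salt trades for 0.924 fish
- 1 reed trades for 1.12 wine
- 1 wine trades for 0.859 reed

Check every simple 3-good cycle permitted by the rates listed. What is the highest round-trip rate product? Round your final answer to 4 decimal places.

wine→salt→reed→wine: 1.48 × 0.564 × 1.12 = 0.93489
wine→reed→fish→wine: 0.859 × 1.61 × 0.672 = 0.92937
wine→fish→reed→wine: 1.41 × 0.588 × 1.12 = 0.92857
wine→salt→fish→wine: 1.48 × 0.924 × 0.672 = 0.91897
Maximum is wine→salt→reed→wine at 0.9349; no arbitrage — every cycle loses value.

0.9349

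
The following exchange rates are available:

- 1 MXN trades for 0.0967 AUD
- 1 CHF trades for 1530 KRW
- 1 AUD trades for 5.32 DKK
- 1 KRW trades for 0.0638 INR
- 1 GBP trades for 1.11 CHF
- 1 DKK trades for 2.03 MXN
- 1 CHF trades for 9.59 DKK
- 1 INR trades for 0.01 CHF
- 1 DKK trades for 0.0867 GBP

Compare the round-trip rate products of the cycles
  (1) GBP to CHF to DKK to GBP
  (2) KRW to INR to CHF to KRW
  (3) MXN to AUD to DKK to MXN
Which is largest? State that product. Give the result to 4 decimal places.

(1) 1.11 × 9.59 × 0.0867 = 0.92291
(2) 0.0638 × 0.01 × 1530 = 0.97614
(3) 0.0967 × 5.32 × 2.03 = 1.04432
Highest is cycle (3) at 1.0443 (>1, arbitrage).

1.0443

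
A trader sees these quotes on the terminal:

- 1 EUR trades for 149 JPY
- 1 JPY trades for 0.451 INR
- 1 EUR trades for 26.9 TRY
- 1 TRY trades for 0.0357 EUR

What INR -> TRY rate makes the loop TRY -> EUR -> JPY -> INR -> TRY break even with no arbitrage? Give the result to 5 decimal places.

Known legs of the cycle: 0.0357 × 149 × 0.451 = 2.3990043
For no arbitrage the full-cycle product must be 1, so the missing rate is 1 / 2.3990043 ≈ 0.4168396.

0.41684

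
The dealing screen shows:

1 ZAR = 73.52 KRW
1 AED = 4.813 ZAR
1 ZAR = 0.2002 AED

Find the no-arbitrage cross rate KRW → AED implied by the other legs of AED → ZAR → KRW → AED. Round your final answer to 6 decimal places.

Known legs of the cycle: 4.813 × 73.52 = 353.85176
For no arbitrage the full-cycle product must be 1, so the missing rate is 1 / 353.85176 ≈ 0.00282604.

0.002826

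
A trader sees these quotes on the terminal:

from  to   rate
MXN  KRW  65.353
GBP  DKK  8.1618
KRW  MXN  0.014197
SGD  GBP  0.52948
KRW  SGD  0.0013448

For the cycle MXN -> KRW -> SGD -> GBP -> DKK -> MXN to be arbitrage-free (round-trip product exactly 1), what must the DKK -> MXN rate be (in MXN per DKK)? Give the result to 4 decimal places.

Known legs of the cycle: 65.353 × 0.0013448 × 0.52948 × 8.1618 = 0.3798033031941508416
For no arbitrage the full-cycle product must be 1, so the missing rate is 1 / 0.3798033031941508416 ≈ 2.632942.

2.6329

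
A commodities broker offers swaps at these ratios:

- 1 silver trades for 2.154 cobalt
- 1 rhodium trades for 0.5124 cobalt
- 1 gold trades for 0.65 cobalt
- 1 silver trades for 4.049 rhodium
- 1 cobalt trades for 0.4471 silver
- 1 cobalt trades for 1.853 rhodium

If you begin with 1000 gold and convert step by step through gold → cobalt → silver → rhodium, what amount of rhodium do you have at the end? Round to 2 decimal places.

1000 gold × 0.65 = 650 cobalt
650 cobalt × 0.4471 = 290.615 silver
290.615 silver × 4.049 = 1176.700135 rhodium

1176.70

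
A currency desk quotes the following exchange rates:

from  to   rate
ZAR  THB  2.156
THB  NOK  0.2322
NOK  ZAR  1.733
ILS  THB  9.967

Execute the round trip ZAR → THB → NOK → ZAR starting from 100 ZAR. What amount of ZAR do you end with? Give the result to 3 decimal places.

86.758

100 ZAR × 2.156 = 215.6 THB
215.6 THB × 0.2322 = 50.06232 NOK
50.06232 NOK × 1.733 = 86.75800056 ZAR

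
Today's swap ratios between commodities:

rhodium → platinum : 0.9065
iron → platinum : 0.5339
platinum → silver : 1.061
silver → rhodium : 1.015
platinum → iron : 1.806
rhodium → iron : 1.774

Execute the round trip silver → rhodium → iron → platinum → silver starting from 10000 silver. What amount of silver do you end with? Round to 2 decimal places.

10199.88

10000 silver × 1.015 = 10150 rhodium
10150 rhodium × 1.774 = 18006.1 iron
18006.1 iron × 0.5339 = 9613.45679 platinum
9613.45679 platinum × 1.061 = 10199.87765419 silver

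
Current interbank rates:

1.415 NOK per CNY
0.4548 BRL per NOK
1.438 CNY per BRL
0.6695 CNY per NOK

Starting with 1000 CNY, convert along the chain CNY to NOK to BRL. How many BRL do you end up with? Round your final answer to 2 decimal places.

643.54

1000 CNY × 1.415 = 1415 NOK
1415 NOK × 0.4548 = 643.542 BRL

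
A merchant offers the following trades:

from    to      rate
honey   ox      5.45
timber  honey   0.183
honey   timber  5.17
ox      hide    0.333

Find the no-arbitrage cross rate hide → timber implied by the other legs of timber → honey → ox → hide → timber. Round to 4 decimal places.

Known legs of the cycle: 0.183 × 5.45 × 0.333 = 0.33211755
For no arbitrage the full-cycle product must be 1, so the missing rate is 1 / 0.33211755 ≈ 3.010982.

3.0110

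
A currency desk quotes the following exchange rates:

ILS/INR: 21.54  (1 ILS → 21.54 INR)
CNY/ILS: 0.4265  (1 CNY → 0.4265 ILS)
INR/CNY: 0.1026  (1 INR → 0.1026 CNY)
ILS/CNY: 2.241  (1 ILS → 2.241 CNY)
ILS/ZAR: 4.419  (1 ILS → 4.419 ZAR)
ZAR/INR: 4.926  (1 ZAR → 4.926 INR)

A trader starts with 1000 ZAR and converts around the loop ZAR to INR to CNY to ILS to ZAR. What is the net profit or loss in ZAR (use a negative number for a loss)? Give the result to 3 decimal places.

1000 ZAR × 4.926 = 4926 INR
4926 INR × 0.1026 = 505.4076 CNY
505.4076 CNY × 0.4265 = 215.5563414 ILS
215.5563414 ILS × 4.419 = 952.5434726466 ZAR
Net change: 952.5434726466 − 1000 = -47.4565273534 ZAR

-47.457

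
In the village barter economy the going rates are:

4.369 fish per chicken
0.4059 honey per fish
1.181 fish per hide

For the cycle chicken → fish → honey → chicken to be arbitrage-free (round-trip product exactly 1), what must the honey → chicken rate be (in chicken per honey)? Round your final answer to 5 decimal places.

Known legs of the cycle: 4.369 × 0.4059 = 1.7733771
For no arbitrage the full-cycle product must be 1, so the missing rate is 1 / 1.7733771 ≈ 0.5638959.

0.56390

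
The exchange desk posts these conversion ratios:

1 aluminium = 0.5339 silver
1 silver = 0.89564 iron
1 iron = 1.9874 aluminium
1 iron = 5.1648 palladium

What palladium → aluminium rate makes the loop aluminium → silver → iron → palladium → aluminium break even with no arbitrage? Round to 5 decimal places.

Known legs of the cycle: 0.5339 × 0.89564 × 5.1648 = 2.4697154059008
For no arbitrage the full-cycle product must be 1, so the missing rate is 1 / 2.4697154059008 ≈ 0.4049050.

0.40490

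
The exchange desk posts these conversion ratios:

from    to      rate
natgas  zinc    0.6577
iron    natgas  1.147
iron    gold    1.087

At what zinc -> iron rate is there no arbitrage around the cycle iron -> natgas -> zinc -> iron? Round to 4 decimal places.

1.3256

Known legs of the cycle: 1.147 × 0.6577 = 0.7543819
For no arbitrage the full-cycle product must be 1, so the missing rate is 1 / 0.7543819 ≈ 1.325589.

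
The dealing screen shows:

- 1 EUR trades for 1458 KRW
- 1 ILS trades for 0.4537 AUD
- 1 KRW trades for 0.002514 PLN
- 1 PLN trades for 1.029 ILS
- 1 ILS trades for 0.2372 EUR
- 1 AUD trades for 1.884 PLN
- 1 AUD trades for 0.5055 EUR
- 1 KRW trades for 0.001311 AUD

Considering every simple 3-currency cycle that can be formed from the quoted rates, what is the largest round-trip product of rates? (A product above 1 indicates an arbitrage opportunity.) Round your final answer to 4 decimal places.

0.9662

EUR→KRW→AUD→EUR: 1458 × 0.001311 × 0.5055 = 0.96623
AUD→PLN→ILS→AUD: 1.884 × 1.029 × 0.4537 = 0.87956
Maximum is EUR→KRW→AUD→EUR at 0.9662; no arbitrage — every cycle loses value.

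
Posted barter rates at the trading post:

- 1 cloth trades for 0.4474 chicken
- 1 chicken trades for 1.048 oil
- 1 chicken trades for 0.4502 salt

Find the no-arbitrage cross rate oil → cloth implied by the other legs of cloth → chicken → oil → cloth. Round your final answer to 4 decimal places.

2.1328

Known legs of the cycle: 0.4474 × 1.048 = 0.4688752
For no arbitrage the full-cycle product must be 1, so the missing rate is 1 / 0.4688752 ≈ 2.132764.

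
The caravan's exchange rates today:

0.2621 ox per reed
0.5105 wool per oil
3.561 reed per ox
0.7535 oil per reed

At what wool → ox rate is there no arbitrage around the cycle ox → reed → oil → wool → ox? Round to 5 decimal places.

Known legs of the cycle: 3.561 × 0.7535 × 0.5105 = 1.36978049175
For no arbitrage the full-cycle product must be 1, so the missing rate is 1 / 1.36978049175 ≈ 0.7300440.

0.73004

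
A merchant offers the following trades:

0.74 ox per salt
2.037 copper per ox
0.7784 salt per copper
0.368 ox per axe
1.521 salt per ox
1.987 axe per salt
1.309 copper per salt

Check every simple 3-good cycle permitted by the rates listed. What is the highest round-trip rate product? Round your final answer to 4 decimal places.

1.1733

ox→copper→salt→ox: 2.037 × 0.7784 × 0.74 = 1.17334
ox→salt→axe→ox: 1.521 × 1.987 × 0.368 = 1.11218
Maximum is ox→copper→salt→ox at 1.1733; arbitrage exists.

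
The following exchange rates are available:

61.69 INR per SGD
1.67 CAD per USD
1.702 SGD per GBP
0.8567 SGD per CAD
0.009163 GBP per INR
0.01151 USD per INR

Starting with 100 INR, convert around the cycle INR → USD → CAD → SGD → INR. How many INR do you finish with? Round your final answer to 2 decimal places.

101.59

100 INR × 0.01151 = 1.151 USD
1.151 USD × 1.67 = 1.92217 CAD
1.92217 CAD × 0.8567 = 1.646723039 SGD
1.646723039 SGD × 61.69 = 101.58634427591 INR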